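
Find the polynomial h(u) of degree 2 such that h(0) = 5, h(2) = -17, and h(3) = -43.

Write h(u) = au^2 + bu + c. Substituting each data point gives a linear system:
  c = 5
  4a + 2b + c = -17
  9a + 3b + c = -43
Solving the system yields a = -5, b = -1, c = 5.
So h(u) = -5u^2 - u + 5.
Check: h(2) = -17. ✓

h(u) = -5u^2 - u + 5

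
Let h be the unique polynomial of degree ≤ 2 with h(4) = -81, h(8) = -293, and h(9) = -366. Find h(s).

Write h(s) = as^2 + bs + c. Substituting each data point gives a linear system:
  16a + 4b + c = -81
  64a + 8b + c = -293
  81a + 9b + c = -366
Solving the system yields a = -4, b = -5, c = 3.
So h(s) = -4s^2 - 5s + 3.
Check: h(9) = -366. ✓

h(s) = -4s^2 - 5s + 3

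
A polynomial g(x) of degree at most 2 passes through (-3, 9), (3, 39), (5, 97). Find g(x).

g(x) = 3x^2 + 5x - 3

Using the Lagrange interpolation formula with nodes -3, 3, 5:
  L_0(x) = (x - 3)(x - 5) / 48
  L_1(x) = (x + 3)(x - 5) / -12
  L_2(x) = (x + 3)(x - 3) / 16
Then g(x) = 9·L_0(x) + 39·L_1(x) + 97·L_2(x).
Expanding and collecting terms gives g(x) = 3x^2 + 5x - 3.
Check: g(5) = 97. ✓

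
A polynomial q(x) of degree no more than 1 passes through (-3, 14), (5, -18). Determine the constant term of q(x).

2

Write q(x) = ax + b. Substituting each data point gives a linear system:
  -3a + b = 14
  5a + b = -18
Solving the system yields a = -4, b = 2.
So q(x) = -4x + 2.
The constant term is 2.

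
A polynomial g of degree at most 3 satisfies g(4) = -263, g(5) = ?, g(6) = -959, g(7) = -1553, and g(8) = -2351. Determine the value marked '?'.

On equispaced nodes a degree-3 polynomial has vanishing fourth forward difference, so
  g(4) - 4·g(5) + 6·g(6) - 4·g(7) + g(8) = 0.
Substituting the known values and solving for g(5):
  -4·g(5) = 2156
  g(5) = -539.

-539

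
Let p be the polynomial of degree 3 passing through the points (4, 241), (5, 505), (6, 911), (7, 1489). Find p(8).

Write p(t) = at^3 + bt^2 + ct + d. Substituting each data point gives a linear system:
  64a + 16b + 4c + d = 241
  125a + 25b + 5c + d = 505
  216a + 36b + 6c + d = 911
  343a + 49b + 7c + d = 1489
Solving the system yields a = 5, b = -4, c = -5, d = 5.
So p(t) = 5t^3 - 4t^2 - 5t + 5.
Then p(8) = 2269.

2269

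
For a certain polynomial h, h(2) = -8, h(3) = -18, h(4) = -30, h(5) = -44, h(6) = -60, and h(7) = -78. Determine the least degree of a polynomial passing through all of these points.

Forward differences of the values at x = 2, 3, 4, 5, 6, 7:
  h  : -8  -18  -30  -44  -60  -78
  Δ  : -10  -12  -14  -16  -18
  Δ^2: -2  -2  -2  -2
  Δ^3: 0  0  0
  Δ^4: 0  0
  Δ^5: 0
The second differences are constant (-2) and nonzero, while all higher differences vanish, so the minimal degree is 2.

2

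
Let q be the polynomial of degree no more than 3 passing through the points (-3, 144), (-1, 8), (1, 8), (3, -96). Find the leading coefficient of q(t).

Write q(t) = at^3 + bt^2 + ct + d. Substituting each data point gives a linear system:
  -27a + 9b - 3c + d = 144
  -a + b - c + d = 8
  a + b + c + d = 8
  27a + 9b + 3c + d = -96
Solving the system yields a = -5, b = 2, c = 5, d = 6.
So q(t) = -5t³ + 2t² + 5t + 6.
The leading coefficient is -5.

-5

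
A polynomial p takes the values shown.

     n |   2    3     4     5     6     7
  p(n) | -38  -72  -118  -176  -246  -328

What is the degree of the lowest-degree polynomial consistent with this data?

Forward differences of the values at n = 2, 3, 4, 5, 6, 7:
  p  : -38  -72  -118  -176  -246  -328
  Δ  : -34  -46  -58  -70  -82
  Δ^2: -12  -12  -12  -12
  Δ^3: 0  0  0
  Δ^4: 0  0
  Δ^5: 0
The second differences are constant (-12) and nonzero, while all higher differences vanish, so the minimal degree is 2.

2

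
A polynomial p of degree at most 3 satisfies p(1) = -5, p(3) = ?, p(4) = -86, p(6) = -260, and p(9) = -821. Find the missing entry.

-41

The 4 known points determine the degree-3 polynomial uniquely.
Write p(n) = an^3 + bn^2 + cn + d. Substituting each data point gives a linear system:
  a + b + c + d = -5
  64a + 16b + 4c + d = -86
  216a + 36b + 6c + d = -260
  729a + 81b + 9c + d = -821
Solving the system yields a = -1, b = -1, c = -1, d = -2.
So p(n) = -n^3 - n^2 - n - 2.
Then p(3) = -41.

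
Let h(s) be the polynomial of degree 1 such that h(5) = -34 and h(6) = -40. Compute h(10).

-64

Write h(s) = as + b. Substituting each data point gives a linear system:
  5a + b = -34
  6a + b = -40
Solving the system yields a = -6, b = -4.
So h(s) = -6s - 4.
Then h(10) = -64.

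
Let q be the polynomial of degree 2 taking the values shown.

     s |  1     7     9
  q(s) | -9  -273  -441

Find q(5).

-145

Using the Lagrange interpolation formula with nodes 1, 7, 9:
  L_0(s) = (s - 7)(s - 9) / 48
  L_1(s) = (s - 1)(s - 9) / -12
  L_2(s) = (s - 1)(s - 7) / 16
Then q(s) = -9·L_0(s) - 273·L_1(s) - 441·L_2(s).
Expanding and collecting terms gives q(s) = -5s^2 - 4s.
Evaluating at s = 5: q(5) = -145.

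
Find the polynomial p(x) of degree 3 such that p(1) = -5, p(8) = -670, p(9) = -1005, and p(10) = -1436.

p(x) = -2x^3 + 6x^2 - 3x - 6

Using the Lagrange interpolation formula with nodes 1, 8, 9, 10:
  L_0(x) = (x - 8)(x - 9)(x - 10) / -504
  L_1(x) = (x - 1)(x - 9)(x - 10) / 14
  L_2(x) = (x - 1)(x - 8)(x - 10) / -8
  L_3(x) = (x - 1)(x - 8)(x - 9) / 18
Then p(x) = -5·L_0(x) - 670·L_1(x) - 1005·L_2(x) - 1436·L_3(x).
Expanding and collecting terms gives p(x) = -2x^3 + 6x^2 - 3x - 6.
Check: p(1) = -5. ✓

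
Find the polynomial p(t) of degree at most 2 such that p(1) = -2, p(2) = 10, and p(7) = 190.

p(t) = 4t^2 - 6

Write p(t) = at^2 + bt + c. Substituting each data point gives a linear system:
  a + b + c = -2
  4a + 2b + c = 10
  49a + 7b + c = 190
Solving the system yields a = 4, b = 0, c = -6.
So p(t) = 4t^2 - 6.
Check: p(2) = 10. ✓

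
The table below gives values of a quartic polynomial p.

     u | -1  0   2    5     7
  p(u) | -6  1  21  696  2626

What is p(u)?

p(u) = u^4 + u^3 - 3u^2 + 4u + 1

Using the Lagrange interpolation formula with nodes -1, 0, 2, 5, 7:
  L_0(u) = u(u - 2)(u - 5)(u - 7) / 144
  L_1(u) = (u + 1)(u - 2)(u - 5)(u - 7) / -70
  L_2(u) = (u + 1)u(u - 5)(u - 7) / 90
  L_3(u) = (u + 1)u(u - 2)(u - 7) / -180
  L_4(u) = (u + 1)u(u - 2)(u - 5) / 560
Then p(u) = -6·L_0(u) + 1·L_1(u) + 21·L_2(u) + 696·L_3(u) + 2626·L_4(u).
Expanding and collecting terms gives p(u) = u^4 + u^3 - 3u^2 + 4u + 1.
Check: p(7) = 2626. ✓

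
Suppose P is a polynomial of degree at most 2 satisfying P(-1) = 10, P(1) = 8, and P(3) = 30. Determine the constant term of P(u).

Write P(u) = au^2 + bu + c. Substituting each data point gives a linear system:
  a - b + c = 10
  a + b + c = 8
  9a + 3b + c = 30
Solving the system yields a = 3, b = -1, c = 6.
So P(u) = 3u^2 - u + 6.
The constant term is 6.

6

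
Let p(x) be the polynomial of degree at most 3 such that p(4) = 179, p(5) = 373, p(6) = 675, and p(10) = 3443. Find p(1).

5

Using the Lagrange interpolation formula with nodes 4, 5, 6, 10:
  L_0(x) = (x - 5)(x - 6)(x - 10) / -12
  L_1(x) = (x - 4)(x - 6)(x - 10) / 5
  L_2(x) = (x - 4)(x - 5)(x - 10) / -8
  L_3(x) = (x - 4)(x - 5)(x - 6) / 120
Then p(x) = 179·L_0(x) + 373·L_1(x) + 675·L_2(x) + 3443·L_3(x).
Expanding and collecting terms gives p(x) = 4x³ - 6x² + 4x + 3.
Evaluating at x = 1: p(1) = 5.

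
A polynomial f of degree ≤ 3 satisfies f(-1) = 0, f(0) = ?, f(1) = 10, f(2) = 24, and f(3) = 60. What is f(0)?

The 4 known points determine the degree-3 polynomial uniquely.
Write f(s) = as^3 + bs^2 + cs + d. Substituting each data point gives a linear system:
  -a + b - c + d = 0
  a + b + c + d = 10
  8a + 4b + 2c + d = 24
  27a + 9b + 3c + d = 60
Solving the system yields a = 2, b = -1, c = 3, d = 6.
So f(s) = 2s³ - s² + 3s + 6.
Then f(0) = 6.

6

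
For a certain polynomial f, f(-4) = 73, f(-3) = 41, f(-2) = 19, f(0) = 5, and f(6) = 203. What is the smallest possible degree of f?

2

Divided differences on the nodes -4, -3, -2, 0, 6:
  order 0: 73  41  19  5  203
  order 1: -32  -22  -7  33
  order 2: 5  5  5
  order 3: 0  0
  order 4: 0
The order-2 divided differences are all 5 (nonzero) and every higher order vanishes, so the data lies on a polynomial of degree exactly 2.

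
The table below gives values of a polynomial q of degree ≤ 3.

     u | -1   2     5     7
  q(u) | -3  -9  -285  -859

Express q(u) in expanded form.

Write q(u) = au^3 + bu^2 + cu + d. Substituting each data point gives a linear system:
  -a + b - c + d = -3
  8a + 4b + 2c + d = -9
  125a + 25b + 5c + d = -285
  343a + 49b + 7c + d = -859
Solving the system yields a = -3, b = 3, c = 4, d = -5.
So q(u) = -3u^3 + 3u^2 + 4u - 5.
Check: q(-1) = -3. ✓

q(u) = -3u^3 + 3u^2 + 4u - 5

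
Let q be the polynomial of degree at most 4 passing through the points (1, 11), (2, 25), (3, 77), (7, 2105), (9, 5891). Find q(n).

Write q(n) = an^4 + bn^3 + cn^2 + dn + e. Substituting each data point gives a linear system:
  a + b + c + d + e = 11
  16a + 8b + 4c + 2d + e = 25
  81a + 27b + 9c + 3d + e = 77
  2401a + 343b + 49c + 7d + e = 2105
  6561a + 729b + 81c + 9d + e = 5891
Solving the system yields a = 1, b = -1, c = 0, d = 6, e = 5.
So q(n) = n^4 - n^3 + 6n + 5.
Check: q(2) = 25. ✓

q(n) = n^4 - n^3 + 6n + 5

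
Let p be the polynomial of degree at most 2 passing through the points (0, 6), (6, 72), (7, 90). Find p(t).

p(t) = t^2 + 5t + 6

Using the Lagrange interpolation formula with nodes 0, 6, 7:
  L_0(t) = (t - 6)(t - 7) / 42
  L_1(t) = t(t - 7) / -6
  L_2(t) = t(t - 6) / 7
Then p(t) = 6·L_0(t) + 72·L_1(t) + 90·L_2(t).
Expanding and collecting terms gives p(t) = t^2 + 5t + 6.
Check: p(6) = 72. ✓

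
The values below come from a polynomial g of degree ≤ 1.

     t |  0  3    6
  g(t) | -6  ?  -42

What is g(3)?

-24

On equispaced nodes a degree-1 polynomial has vanishing second forward difference, so
  g(0) - 2·g(3) + g(6) = 0.
Substituting the known values and solving for g(3):
  -2·g(3) = 48
  g(3) = -24.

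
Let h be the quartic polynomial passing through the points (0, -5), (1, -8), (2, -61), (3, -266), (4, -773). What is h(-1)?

2

Using the Lagrange interpolation formula with nodes 0, 1, 2, 3, 4:
  L_0(n) = (n - 1)(n - 2)(n - 3)(n - 4) / 24
  L_1(n) = n(n - 2)(n - 3)(n - 4) / -6
  L_2(n) = n(n - 1)(n - 3)(n - 4) / 4
  L_3(n) = n(n - 1)(n - 2)(n - 4) / -6
  L_4(n) = n(n - 1)(n - 2)(n - 3) / 24
Then h(n) = -5·L_0(n) - 8·L_1(n) - 61·L_2(n) - 266·L_3(n) - 773·L_4(n).
Expanding and collecting terms gives h(n) = -2n⁴ - 5n³ + 4n² - 5.
Evaluating at n = -1: h(-1) = 2.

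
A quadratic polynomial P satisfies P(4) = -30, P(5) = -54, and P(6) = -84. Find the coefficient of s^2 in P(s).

Write P(s) = as^2 + bs + c. Substituting each data point gives a linear system:
  16a + 4b + c = -30
  25a + 5b + c = -54
  36a + 6b + c = -84
Solving the system yields a = -3, b = 3, c = 6.
So P(s) = -3s^2 + 3s + 6.
The leading coefficient is -3.

-3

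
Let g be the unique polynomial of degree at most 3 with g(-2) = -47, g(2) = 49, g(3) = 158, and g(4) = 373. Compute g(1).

Using the Lagrange interpolation formula with nodes -2, 2, 3, 4:
  L_0(x) = (x - 2)(x - 3)(x - 4) / -120
  L_1(x) = (x + 2)(x - 3)(x - 4) / 8
  L_2(x) = (x + 2)(x - 2)(x - 4) / -5
  L_3(x) = (x + 2)(x - 2)(x - 3) / 12
Then g(x) = -47·L_0(x) + 49·L_1(x) + 158·L_2(x) + 373·L_3(x).
Expanding and collecting terms gives g(x) = 6x³ - x² + 5.
Evaluating at x = 1: g(1) = 10.

10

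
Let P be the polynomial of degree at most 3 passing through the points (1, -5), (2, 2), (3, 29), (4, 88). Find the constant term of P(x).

-4

Write P(x) = ax^3 + bx^2 + cx + d. Substituting each data point gives a linear system:
  a + b + c + d = -5
  8a + 4b + 2c + d = 2
  27a + 9b + 3c + d = 29
  64a + 16b + 4c + d = 88
Solving the system yields a = 2, b = -2, c = -1, d = -4.
So P(x) = 2x^3 - 2x^2 - x - 4.
The constant term is -4.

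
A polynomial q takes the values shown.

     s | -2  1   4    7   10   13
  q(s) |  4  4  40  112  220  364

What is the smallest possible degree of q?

2

Forward differences of the values at s = -2, 1, 4, 7, 10, 13:
  q  : 4  4  40  112  220  364
  Δ  : 0  36  72  108  144
  Δ^2: 36  36  36  36
  Δ^3: 0  0  0
  Δ^4: 0  0
  Δ^5: 0
The second differences are constant (36) and nonzero, while all higher differences vanish, so the minimal degree is 2.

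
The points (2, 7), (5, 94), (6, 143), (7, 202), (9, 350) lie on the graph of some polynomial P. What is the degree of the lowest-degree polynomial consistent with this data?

2

Divided differences on the nodes 2, 5, 6, 7, 9:
  order 0: 7  94  143  202  350
  order 1: 29  49  59  74
  order 2: 5  5  5
  order 3: 0  0
  order 4: 0
The order-2 divided differences are all 5 (nonzero) and every higher order vanishes, so the data lies on a polynomial of degree exactly 2.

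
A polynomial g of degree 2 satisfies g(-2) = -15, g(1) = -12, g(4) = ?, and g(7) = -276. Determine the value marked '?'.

On equispaced nodes a degree-2 polynomial has vanishing third forward difference, so
  - g(-2) + 3·g(1) - 3·g(4) + g(7) = 0.
Substituting the known values and solving for g(4):
  -3·g(4) = 297
  g(4) = -99.

-99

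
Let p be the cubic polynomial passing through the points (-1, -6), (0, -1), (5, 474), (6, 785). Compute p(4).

Write p(t) = at^3 + bt^2 + ct + d. Substituting each data point gives a linear system:
  -a + b - c + d = -6
  d = -1
  125a + 25b + 5c + d = 474
  216a + 36b + 6c + d = 785
Solving the system yields a = 3, b = 3, c = 5, d = -1.
So p(t) = 3t^3 + 3t^2 + 5t - 1.
Then p(4) = 259.

259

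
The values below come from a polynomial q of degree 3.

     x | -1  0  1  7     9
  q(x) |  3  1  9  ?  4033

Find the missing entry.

1947

The 4 known points determine the degree-3 polynomial uniquely.
Write q(x) = ax^3 + bx^2 + cx + d. Substituting each data point gives a linear system:
  -a + b - c + d = 3
  d = 1
  a + b + c + d = 9
  729a + 81b + 9c + d = 4033
Solving the system yields a = 5, b = 5, c = -2, d = 1.
So q(x) = 5x³ + 5x² - 2x + 1.
Then q(7) = 1947.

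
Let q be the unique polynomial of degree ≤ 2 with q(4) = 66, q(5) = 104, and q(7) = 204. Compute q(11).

Write q(t) = at^2 + bt + c. Substituting each data point gives a linear system:
  16a + 4b + c = 66
  25a + 5b + c = 104
  49a + 7b + c = 204
Solving the system yields a = 4, b = 2, c = -6.
So q(t) = 4t^2 + 2t - 6.
Then q(11) = 500.

500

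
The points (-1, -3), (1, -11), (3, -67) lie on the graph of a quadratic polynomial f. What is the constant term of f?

-1

Write f(n) = an^2 + bn + c. Substituting each data point gives a linear system:
  a - b + c = -3
  a + b + c = -11
  9a + 3b + c = -67
Solving the system yields a = -6, b = -4, c = -1.
So f(n) = -6n^2 - 4n - 1.
The constant term is -1.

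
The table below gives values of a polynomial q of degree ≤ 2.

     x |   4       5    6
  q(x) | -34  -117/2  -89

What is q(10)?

-271

Forward differences of the values at x = 4, 5, 6:
  q  : -34  -117/2  -89
  Δ  : -49/2  -61/2
  Δ^2: -6
The second differences are constant, confirming degree 2.
Interpolating (Newton forward form) and evaluating at x = 10 gives q(10) = -271.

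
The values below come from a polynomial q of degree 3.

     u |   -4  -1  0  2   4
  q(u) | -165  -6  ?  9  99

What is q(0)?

The 4 known points determine the degree-3 polynomial uniquely.
Write q(u) = au^3 + bu^2 + cu + d. Substituting each data point gives a linear system:
  -64a + 16b - 4c + d = -165
  -a + b - c + d = -6
  8a + 4b + 2c + d = 9
  64a + 16b + 4c + d = 99
Solving the system yields a = 2, b = -2, c = 1, d = -1.
So q(u) = 2u^3 - 2u^2 + u - 1.
Then q(0) = -1.

-1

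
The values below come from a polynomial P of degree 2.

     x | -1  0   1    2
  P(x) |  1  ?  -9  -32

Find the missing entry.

The 3 known points determine the degree-2 polynomial uniquely.
Write P(x) = ax^2 + bx + c. Substituting each data point gives a linear system:
  a - b + c = 1
  a + b + c = -9
  4a + 2b + c = -32
Solving the system yields a = -6, b = -5, c = 2.
So P(x) = -6x^2 - 5x + 2.
Then P(0) = 2.

2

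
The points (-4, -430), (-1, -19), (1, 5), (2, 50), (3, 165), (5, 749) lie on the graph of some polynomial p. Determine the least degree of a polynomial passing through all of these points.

3

Divided differences on the nodes -4, -1, 1, 2, 3, 5:
  order 0: -430  -19  5  50  165  749
  order 1: 137  12  45  115  292
  order 2: -25  11  35  59
  order 3: 6  6  6
  order 4: 0  0
  order 5: 0
The order-3 divided differences are all 6 (nonzero) and every higher order vanishes, so the data lies on a polynomial of degree exactly 3.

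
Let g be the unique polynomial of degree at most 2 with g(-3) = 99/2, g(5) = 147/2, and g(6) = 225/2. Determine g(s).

g(s) = 4s^2 - 5s - 3/2

Using the Lagrange interpolation formula with nodes -3, 5, 6:
  L_0(s) = (s - 5)(s - 6) / 72
  L_1(s) = (s + 3)(s - 6) / -8
  L_2(s) = (s + 3)(s - 5) / 9
Then g(s) = 99/2·L_0(s) + 147/2·L_1(s) + 225/2·L_2(s).
Expanding and collecting terms gives g(s) = 4s^2 - 5s - 3/2.
Check: g(5) = 147/2. ✓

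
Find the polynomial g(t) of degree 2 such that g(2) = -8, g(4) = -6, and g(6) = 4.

g(t) = t^2 - 5t - 2

Write g(t) = at^2 + bt + c. Substituting each data point gives a linear system:
  4a + 2b + c = -8
  16a + 4b + c = -6
  36a + 6b + c = 4
Solving the system yields a = 1, b = -5, c = -2.
So g(t) = t² - 5t - 2.
Check: g(4) = -6. ✓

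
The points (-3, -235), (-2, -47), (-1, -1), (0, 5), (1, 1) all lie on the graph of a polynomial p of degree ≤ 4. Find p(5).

-2035

Forward differences of the values at x = -3, -2, -1, 0, 1:
  p  : -235  -47  -1  5  1
  Δ  : 188  46  6  -4
  Δ^2: -142  -40  -10
  Δ^3: 102  30
  Δ^4: -72
The fourth differences are constant, confirming degree 4.
Interpolating (Newton forward form) and evaluating at x = 5 gives p(5) = -2035.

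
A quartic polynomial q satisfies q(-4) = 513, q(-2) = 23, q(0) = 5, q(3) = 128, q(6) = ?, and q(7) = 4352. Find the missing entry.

2303

The 5 known points determine the degree-4 polynomial uniquely.
Write q(u) = au^4 + bu^3 + cu^2 + du + e. Substituting each data point gives a linear system:
  256a - 64b + 16c - 4d + e = 513
  16a - 8b + 4c - 2d + e = 23
  e = 5
  81a + 27b + 9c + 3d + e = 128
  2401a + 343b + 49c + 7d + e = 4352
Solving the system yields a = 2, b = -1, c = -3, d = 5, e = 5.
So q(u) = 2u^4 - u^3 - 3u^2 + 5u + 5.
Then q(6) = 2303.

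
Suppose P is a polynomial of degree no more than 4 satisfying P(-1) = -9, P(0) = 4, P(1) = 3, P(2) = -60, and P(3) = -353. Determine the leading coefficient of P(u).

-5

Write P(u) = au^4 + bu^3 + cu^2 + du + e. Substituting each data point gives a linear system:
  a - b + c - d + e = -9
  e = 4
  a + b + c + d + e = 3
  16a + 8b + 4c + 2d + e = -60
  81a + 27b + 9c + 3d + e = -353
Solving the system yields a = -5, b = 2, c = -2, d = 4, e = 4.
So P(u) = -5u⁴ + 2u³ - 2u² + 4u + 4.
The leading coefficient is -5.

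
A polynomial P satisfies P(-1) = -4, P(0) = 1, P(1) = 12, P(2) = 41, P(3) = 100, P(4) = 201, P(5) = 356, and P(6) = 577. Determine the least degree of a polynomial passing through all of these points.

Forward differences of the values at t = -1, 0, 1, 2, 3, 4, 5, 6:
  P  : -4  1  12  41  100  201  356  577
  Δ  : 5  11  29  59  101  155  221
  Δ^2: 6  18  30  42  54  66
  Δ^3: 12  12  12  12  12
  Δ^4: 0  0  0  0
  Δ^5: 0  0  0
  Δ^6: 0  0
  Δ^7: 0
The third differences are constant (12) and nonzero, while all higher differences vanish, so the minimal degree is 3.

3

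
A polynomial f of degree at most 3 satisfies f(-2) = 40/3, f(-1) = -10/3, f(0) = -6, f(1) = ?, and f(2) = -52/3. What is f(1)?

-20/3

The 4 known points determine the degree-3 polynomial uniquely.
Write f(t) = at^3 + bt^2 + ct + d. Substituting each data point gives a linear system:
  -8a + 4b - 2c + d = 40/3
  -a + b - c + d = -10/3
  d = -6
  8a + 4b + 2c + d = -52/3
Solving the system yields a = -2, b = 1, c = 1/3, d = -6.
So f(t) = -2t^3 + t^2 + (1/3)t - 6.
Then f(1) = -20/3.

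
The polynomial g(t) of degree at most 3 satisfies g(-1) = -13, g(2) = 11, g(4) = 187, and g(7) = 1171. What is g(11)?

4835

Using the Lagrange interpolation formula with nodes -1, 2, 4, 7:
  L_0(t) = (t - 2)(t - 4)(t - 7) / -120
  L_1(t) = (t + 1)(t - 4)(t - 7) / 30
  L_2(t) = (t + 1)(t - 2)(t - 7) / -30
  L_3(t) = (t + 1)(t - 2)(t - 4) / 120
Then g(t) = -13·L_0(t) + 11·L_1(t) + 187·L_2(t) + 1171·L_3(t).
Expanding and collecting terms gives g(t) = 4t^3 - 4t^2 - 5.
Evaluating at t = 11: g(11) = 4835.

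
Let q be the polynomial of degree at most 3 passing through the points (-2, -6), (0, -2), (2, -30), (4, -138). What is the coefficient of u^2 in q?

-4

Write q(u) = au^3 + bu^2 + cu + d. Substituting each data point gives a linear system:
  -8a + 4b - 2c + d = -6
  d = -2
  8a + 4b + 2c + d = -30
  64a + 16b + 4c + d = -138
Solving the system yields a = -1, b = -4, c = -2, d = -2.
So q(u) = -u³ - 4u² - 2u - 2.
The coefficient of u^2 is -4.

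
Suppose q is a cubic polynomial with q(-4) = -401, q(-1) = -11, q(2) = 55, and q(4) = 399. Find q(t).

Write q(t) = at^3 + bt^2 + ct + d. Substituting each data point gives a linear system:
  -64a + 16b - 4c + d = -401
  -a + b - c + d = -11
  8a + 4b + 2c + d = 55
  64a + 16b + 4c + d = 399
Solving the system yields a = 6, b = 0, c = 4, d = -1.
So q(t) = 6t³ + 4t - 1.
Check: q(-1) = -11. ✓

q(t) = 6t^3 + 4t - 1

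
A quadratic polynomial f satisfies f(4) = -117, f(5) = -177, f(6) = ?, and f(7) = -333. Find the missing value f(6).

-249

On equispaced nodes a degree-2 polynomial has vanishing third forward difference, so
  - f(4) + 3·f(5) - 3·f(6) + f(7) = 0.
Substituting the known values and solving for f(6):
  -3·f(6) = 747
  f(6) = -249.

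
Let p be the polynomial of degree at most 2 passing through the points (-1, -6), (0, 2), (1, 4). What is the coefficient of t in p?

Write p(t) = at^2 + bt + c. Substituting each data point gives a linear system:
  a - b + c = -6
  c = 2
  a + b + c = 4
Solving the system yields a = -3, b = 5, c = 2.
So p(t) = -3t² + 5t + 2.
The coefficient of t is 5.

5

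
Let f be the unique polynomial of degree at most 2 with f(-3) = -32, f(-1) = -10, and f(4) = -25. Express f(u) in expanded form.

f(u) = -2u^2 + 3u - 5

Write f(u) = au^2 + bu + c. Substituting each data point gives a linear system:
  9a - 3b + c = -32
  a - b + c = -10
  16a + 4b + c = -25
Solving the system yields a = -2, b = 3, c = -5.
So f(u) = -2u² + 3u - 5.
Check: f(4) = -25. ✓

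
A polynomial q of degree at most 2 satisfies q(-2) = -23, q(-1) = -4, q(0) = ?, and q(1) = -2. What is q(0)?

3

The 3 known points determine the degree-2 polynomial uniquely.
Write q(x) = ax^2 + bx + c. Substituting each data point gives a linear system:
  4a - 2b + c = -23
  a - b + c = -4
  a + b + c = -2
Solving the system yields a = -6, b = 1, c = 3.
So q(x) = -6x² + x + 3.
Then q(0) = 3.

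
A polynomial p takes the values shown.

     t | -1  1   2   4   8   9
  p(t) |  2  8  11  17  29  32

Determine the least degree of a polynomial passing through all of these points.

1

Divided differences on the nodes -1, 1, 2, 4, 8, 9:
  order 0: 2  8  11  17  29  32
  order 1: 3  3  3  3  3
  order 2: 0  0  0  0
  order 3: 0  0  0
  order 4: 0  0
  order 5: 0
The order-1 divided differences are all 3 (nonzero) and every higher order vanishes, so the data lies on a polynomial of degree exactly 1.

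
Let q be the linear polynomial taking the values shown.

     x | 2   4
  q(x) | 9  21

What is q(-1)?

-9

Using the Lagrange interpolation formula with nodes 2, 4:
  L_0(x) = (x - 4) / -2
  L_1(x) = (x - 2) / 2
Then q(x) = 9·L_0(x) + 21·L_1(x).
Expanding and collecting terms gives q(x) = 6x - 3.
Evaluating at x = -1: q(-1) = -9.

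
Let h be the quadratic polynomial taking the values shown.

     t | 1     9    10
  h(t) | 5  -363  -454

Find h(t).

Using the Lagrange interpolation formula with nodes 1, 9, 10:
  L_0(t) = (t - 9)(t - 10) / 72
  L_1(t) = (t - 1)(t - 10) / -8
  L_2(t) = (t - 1)(t - 9) / 9
Then h(t) = 5·L_0(t) - 363·L_1(t) - 454·L_2(t).
Expanding and collecting terms gives h(t) = -5t² + 4t + 6.
Check: h(10) = -454. ✓

h(t) = -5t^2 + 4t + 6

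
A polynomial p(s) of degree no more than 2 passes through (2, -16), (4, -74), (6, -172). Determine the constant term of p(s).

2

Write p(s) = as^2 + bs + c. Substituting each data point gives a linear system:
  4a + 2b + c = -16
  16a + 4b + c = -74
  36a + 6b + c = -172
Solving the system yields a = -5, b = 1, c = 2.
So p(s) = -5s² + s + 2.
The constant term is 2.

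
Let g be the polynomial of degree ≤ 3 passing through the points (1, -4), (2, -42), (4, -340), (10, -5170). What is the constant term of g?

0

Write g(n) = an^3 + bn^2 + cn + d. Substituting each data point gives a linear system:
  a + b + c + d = -4
  8a + 4b + 2c + d = -42
  64a + 16b + 4c + d = -340
  1000a + 100b + 10c + d = -5170
Solving the system yields a = -5, b = -2, c = 3, d = 0.
So g(n) = -5n^3 - 2n^2 + 3n.
The constant term is 0.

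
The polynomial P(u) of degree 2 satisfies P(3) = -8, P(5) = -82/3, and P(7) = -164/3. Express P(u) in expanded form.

Write P(u) = au^2 + bu + c. Substituting each data point gives a linear system:
  9a + 3b + c = -8
  25a + 5b + c = -82/3
  49a + 7b + c = -164/3
Solving the system yields a = -1, b = -5/3, c = 6.
So P(u) = -u^2 - (5/3)u + 6.
Check: P(7) = -164/3. ✓

P(u) = -u^2 - (5/3)u + 6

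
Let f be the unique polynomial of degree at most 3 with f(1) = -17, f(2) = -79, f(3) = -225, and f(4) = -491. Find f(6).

-1527

Write f(u) = au^3 + bu^2 + cu + d. Substituting each data point gives a linear system:
  a + b + c + d = -17
  8a + 4b + 2c + d = -79
  27a + 9b + 3c + d = -225
  64a + 16b + 4c + d = -491
Solving the system yields a = -6, b = -6, c = -2, d = -3.
So f(u) = -6u^3 - 6u^2 - 2u - 3.
Then f(6) = -1527.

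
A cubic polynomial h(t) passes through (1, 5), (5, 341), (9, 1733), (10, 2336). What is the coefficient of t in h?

Write h(t) = at^3 + bt^2 + ct + d. Substituting each data point gives a linear system:
  a + b + c + d = 5
  125a + 25b + 5c + d = 341
  729a + 81b + 9c + d = 1733
  1000a + 100b + 10c + d = 2336
Solving the system yields a = 2, b = 3, c = 4, d = -4.
So h(t) = 2t³ + 3t² + 4t - 4.
The coefficient of t is 4.

4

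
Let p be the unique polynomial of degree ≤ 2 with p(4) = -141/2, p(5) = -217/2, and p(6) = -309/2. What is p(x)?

p(x) = -4x^2 - 2x + 3/2

Write p(x) = ax^2 + bx + c. Substituting each data point gives a linear system:
  16a + 4b + c = -141/2
  25a + 5b + c = -217/2
  36a + 6b + c = -309/2
Solving the system yields a = -4, b = -2, c = 3/2.
So p(x) = -4x^2 - 2x + 3/2.
Check: p(5) = -217/2. ✓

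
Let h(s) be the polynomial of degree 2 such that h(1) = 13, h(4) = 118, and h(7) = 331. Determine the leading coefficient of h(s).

Write h(s) = as^2 + bs + c. Substituting each data point gives a linear system:
  a + b + c = 13
  16a + 4b + c = 118
  49a + 7b + c = 331
Solving the system yields a = 6, b = 5, c = 2.
So h(s) = 6s² + 5s + 2.
The leading coefficient is 6.

6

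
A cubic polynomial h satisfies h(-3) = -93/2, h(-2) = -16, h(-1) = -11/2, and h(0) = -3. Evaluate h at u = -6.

-378

Forward differences of the values at u = -3, -2, -1, 0:
  h  : -93/2  -16  -11/2  -3
  Δ  : 61/2  21/2  5/2
  Δ^2: -20  -8
  Δ^3: 12
The third differences are constant, confirming degree 3.
Interpolating (Newton forward form) and evaluating at u = -6 gives h(-6) = -378.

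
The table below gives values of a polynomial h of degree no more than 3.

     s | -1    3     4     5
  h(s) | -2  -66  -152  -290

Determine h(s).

Write h(s) = as^3 + bs^2 + cs + d. Substituting each data point gives a linear system:
  -a + b - c + d = -2
  27a + 9b + 3c + d = -66
  64a + 16b + 4c + d = -152
  125a + 25b + 5c + d = -290
Solving the system yields a = -2, b = -2, c = 2, d = 0.
So h(s) = -2s³ - 2s² + 2s.
Check: h(4) = -152. ✓

h(s) = -2s^3 - 2s^2 + 2s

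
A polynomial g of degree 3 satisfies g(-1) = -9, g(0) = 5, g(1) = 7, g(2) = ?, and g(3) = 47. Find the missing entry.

15

On equispaced nodes a degree-3 polynomial has vanishing fourth forward difference, so
  g(-1) - 4·g(0) + 6·g(1) - 4·g(2) + g(3) = 0.
Substituting the known values and solving for g(2):
  -4·g(2) = -60
  g(2) = 15.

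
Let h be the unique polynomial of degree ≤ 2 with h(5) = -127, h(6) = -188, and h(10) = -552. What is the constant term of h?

Write h(s) = as^2 + bs + c. Substituting each data point gives a linear system:
  25a + 5b + c = -127
  36a + 6b + c = -188
  100a + 10b + c = -552
Solving the system yields a = -6, b = 5, c = -2.
So h(s) = -6s^2 + 5s - 2.
The constant term is -2.

-2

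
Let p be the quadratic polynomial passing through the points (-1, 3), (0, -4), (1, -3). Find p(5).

Using the Lagrange interpolation formula with nodes -1, 0, 1:
  L_0(x) = x(x - 1) / 2
  L_1(x) = (x + 1)(x - 1) / -1
  L_2(x) = (x + 1)x / 2
Then p(x) = 3·L_0(x) - 4·L_1(x) - 3·L_2(x).
Expanding and collecting terms gives p(x) = 4x^2 - 3x - 4.
Evaluating at x = 5: p(5) = 81.

81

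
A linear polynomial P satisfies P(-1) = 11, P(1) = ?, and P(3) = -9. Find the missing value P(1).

1

On equispaced nodes a degree-1 polynomial has vanishing second forward difference, so
  P(-1) - 2·P(1) + P(3) = 0.
Substituting the known values and solving for P(1):
  -2·P(1) = -2
  P(1) = 1.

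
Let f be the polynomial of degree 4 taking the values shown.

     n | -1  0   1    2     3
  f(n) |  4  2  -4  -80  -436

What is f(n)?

Write f(n) = an^4 + bn^3 + cn^2 + dn + e. Substituting each data point gives a linear system:
  a - b + c - d + e = 4
  e = 2
  a + b + c + d + e = -4
  16a + 8b + 4c + 2d + e = -80
  81a + 27b + 9c + 3d + e = -436
Solving the system yields a = -6, b = 1, c = 4, d = -5, e = 2.
So f(n) = -6n^4 + n^3 + 4n^2 - 5n + 2.
Check: f(0) = 2. ✓

f(n) = -6n^4 + n^3 + 4n^2 - 5n + 2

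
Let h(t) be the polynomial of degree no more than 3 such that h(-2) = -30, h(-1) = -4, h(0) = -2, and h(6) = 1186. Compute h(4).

366

Write h(t) = at^3 + bt^2 + ct + d. Substituting each data point gives a linear system:
  -8a + 4b - 2c + d = -30
  -a + b - c + d = -4
  d = -2
  216a + 36b + 6c + d = 1186
Solving the system yields a = 5, b = 3, c = 0, d = -2.
So h(t) = 5t^3 + 3t^2 - 2.
Then h(4) = 366.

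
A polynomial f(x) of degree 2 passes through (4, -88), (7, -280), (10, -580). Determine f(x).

f(x) = -6x^2 + 2x

Write f(x) = ax^2 + bx + c. Substituting each data point gives a linear system:
  16a + 4b + c = -88
  49a + 7b + c = -280
  100a + 10b + c = -580
Solving the system yields a = -6, b = 2, c = 0.
So f(x) = -6x^2 + 2x.
Check: f(4) = -88. ✓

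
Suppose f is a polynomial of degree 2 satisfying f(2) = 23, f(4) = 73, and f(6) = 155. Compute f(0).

Using the Lagrange interpolation formula with nodes 2, 4, 6:
  L_0(u) = (u - 4)(u - 6) / 8
  L_1(u) = (u - 2)(u - 6) / -4
  L_2(u) = (u - 2)(u - 4) / 8
Then f(u) = 23·L_0(u) + 73·L_1(u) + 155·L_2(u).
Expanding and collecting terms gives f(u) = 4u² + u + 5.
Evaluating at u = 0: f(0) = 5.

5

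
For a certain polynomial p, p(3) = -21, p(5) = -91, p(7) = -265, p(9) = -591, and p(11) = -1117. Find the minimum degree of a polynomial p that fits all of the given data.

3

Forward differences of the values at t = 3, 5, 7, 9, 11:
  p  : -21  -91  -265  -591  -1117
  Δ  : -70  -174  -326  -526
  Δ^2: -104  -152  -200
  Δ^3: -48  -48
  Δ^4: 0
The third differences are constant (-48) and nonzero, while all higher differences vanish, so the minimal degree is 3.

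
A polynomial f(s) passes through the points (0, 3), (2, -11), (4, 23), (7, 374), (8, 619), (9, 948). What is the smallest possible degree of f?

Divided differences on the nodes 0, 2, 4, 7, 8, 9:
  order 0: 3  -11  23  374  619  948
  order 1: -7  17  117  245  329
  order 2: 6  20  32  42
  order 3: 2  2  2
  order 4: 0  0
  order 5: 0
The order-3 divided differences are all 2 (nonzero) and every higher order vanishes, so the data lies on a polynomial of degree exactly 3.

3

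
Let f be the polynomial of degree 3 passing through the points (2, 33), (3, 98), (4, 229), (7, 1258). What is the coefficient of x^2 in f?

Write f(x) = ax^3 + bx^2 + cx + d. Substituting each data point gives a linear system:
  8a + 4b + 2c + d = 33
  27a + 9b + 3c + d = 98
  64a + 16b + 4c + d = 229
  343a + 49b + 7c + d = 1258
Solving the system yields a = 4, b = -3, c = 4, d = 5.
So f(x) = 4x^3 - 3x^2 + 4x + 5.
The coefficient of x^2 is -3.

-3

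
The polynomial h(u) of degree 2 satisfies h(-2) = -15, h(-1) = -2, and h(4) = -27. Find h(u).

Using the Lagrange interpolation formula with nodes -2, -1, 4:
  L_0(u) = (u + 1)(u - 4) / 6
  L_1(u) = (u + 2)(u - 4) / -5
  L_2(u) = (u + 2)(u + 1) / 30
Then h(u) = -15·L_0(u) - 2·L_1(u) - 27·L_2(u).
Expanding and collecting terms gives h(u) = -3u² + 4u + 5.
Check: h(-1) = -2. ✓

h(u) = -3u^2 + 4u + 5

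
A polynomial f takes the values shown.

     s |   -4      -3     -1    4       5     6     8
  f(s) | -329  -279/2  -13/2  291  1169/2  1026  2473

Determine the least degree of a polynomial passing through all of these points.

Divided differences on the nodes -4, -3, -1, 4, 5, 6, 8:
  order 0: -329  -279/2  -13/2  291  1169/2  1026  2473
  order 1: 379/2  133/2  119/2  587/2  883/2  1447/2
  order 2: -41  -1  39  74  94
  order 3: 5  5  5  5
  order 4: 0  0  0
  order 5: 0  0
  order 6: 0
The order-3 divided differences are all 5 (nonzero) and every higher order vanishes, so the data lies on a polynomial of degree exactly 3.

3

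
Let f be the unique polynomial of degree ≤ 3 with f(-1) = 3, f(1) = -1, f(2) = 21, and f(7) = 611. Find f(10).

Write f(n) = an^3 + bn^2 + cn + d. Substituting each data point gives a linear system:
  -a + b - c + d = 3
  a + b + c + d = -1
  8a + 4b + 2c + d = 21
  343a + 49b + 7c + d = 611
Solving the system yields a = 1, b = 6, c = -3, d = -5.
So f(n) = n^3 + 6n^2 - 3n - 5.
Then f(10) = 1565.

1565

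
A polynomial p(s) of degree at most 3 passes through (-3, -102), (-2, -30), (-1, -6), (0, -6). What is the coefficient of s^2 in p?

Write p(s) = as^3 + bs^2 + cs + d. Substituting each data point gives a linear system:
  -27a + 9b - 3c + d = -102
  -8a + 4b - 2c + d = -30
  -a + b - c + d = -6
  d = -6
Solving the system yields a = 4, b = 0, c = -4, d = -6.
So p(s) = 4s³ - 4s - 6.
The coefficient of s^2 is 0.

0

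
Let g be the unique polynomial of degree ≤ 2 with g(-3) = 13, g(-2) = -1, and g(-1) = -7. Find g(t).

g(t) = 4t^2 + 6t - 5

Using the Lagrange interpolation formula with nodes -3, -2, -1:
  L_0(t) = (t + 2)(t + 1) / 2
  L_1(t) = (t + 3)(t + 1) / -1
  L_2(t) = (t + 3)(t + 2) / 2
Then g(t) = 13·L_0(t) - 1·L_1(t) - 7·L_2(t).
Expanding and collecting terms gives g(t) = 4t^2 + 6t - 5.
Check: g(-1) = -7. ✓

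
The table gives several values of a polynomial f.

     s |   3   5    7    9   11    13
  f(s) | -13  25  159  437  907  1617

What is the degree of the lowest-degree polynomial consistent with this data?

3

Forward differences of the values at s = 3, 5, 7, 9, 11, 13:
  f  : -13  25  159  437  907  1617
  Δ  : 38  134  278  470  710
  Δ^2: 96  144  192  240
  Δ^3: 48  48  48
  Δ^4: 0  0
  Δ^5: 0
The third differences are constant (48) and nonzero, while all higher differences vanish, so the minimal degree is 3.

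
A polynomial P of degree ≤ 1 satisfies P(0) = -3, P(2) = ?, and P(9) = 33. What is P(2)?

The 2 known points determine the degree-1 polynomial uniquely.
Write P(s) = as + b. Substituting each data point gives a linear system:
  b = -3
  9a + b = 33
Solving the system yields a = 4, b = -3.
So P(s) = 4s - 3.
Then P(2) = 5.

5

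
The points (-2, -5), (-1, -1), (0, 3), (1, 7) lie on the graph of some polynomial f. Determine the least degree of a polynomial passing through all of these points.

Forward differences of the values at s = -2, -1, 0, 1:
  f  : -5  -1  3  7
  Δ  : 4  4  4
  Δ^2: 0  0
  Δ^3: 0
The first differences are constant (4) and nonzero, while all higher differences vanish, so the minimal degree is 1.

1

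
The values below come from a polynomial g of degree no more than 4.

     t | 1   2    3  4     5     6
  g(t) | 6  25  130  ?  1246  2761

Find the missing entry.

On equispaced nodes a degree-4 polynomial has vanishing fifth forward difference, so
  - g(1) + 5·g(2) - 10·g(3) + 10·g(4) - 5·g(5) + g(6) = 0.
Substituting the known values and solving for g(4):
  10·g(4) = 4650
  g(4) = 465.

465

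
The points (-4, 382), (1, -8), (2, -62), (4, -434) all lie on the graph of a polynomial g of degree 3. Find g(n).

g(n) = -6n^3 - 2n^2 - 6n + 6

Write g(n) = an^3 + bn^2 + cn + d. Substituting each data point gives a linear system:
  -64a + 16b - 4c + d = 382
  a + b + c + d = -8
  8a + 4b + 2c + d = -62
  64a + 16b + 4c + d = -434
Solving the system yields a = -6, b = -2, c = -6, d = 6.
So g(n) = -6n^3 - 2n^2 - 6n + 6.
Check: g(4) = -434. ✓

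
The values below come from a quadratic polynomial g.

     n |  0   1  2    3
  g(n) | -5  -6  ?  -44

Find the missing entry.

-19

The 3 known points determine the degree-2 polynomial uniquely.
Write g(n) = an^2 + bn + c. Substituting each data point gives a linear system:
  c = -5
  a + b + c = -6
  9a + 3b + c = -44
Solving the system yields a = -6, b = 5, c = -5.
So g(n) = -6n² + 5n - 5.
Then g(2) = -19.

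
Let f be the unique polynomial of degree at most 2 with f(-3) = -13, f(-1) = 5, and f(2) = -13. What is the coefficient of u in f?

-3

Write f(u) = au^2 + bu + c. Substituting each data point gives a linear system:
  9a - 3b + c = -13
  a - b + c = 5
  4a + 2b + c = -13
Solving the system yields a = -3, b = -3, c = 5.
So f(u) = -3u^2 - 3u + 5.
The coefficient of u is -3.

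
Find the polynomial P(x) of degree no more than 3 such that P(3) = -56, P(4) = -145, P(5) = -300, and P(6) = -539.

Using the Lagrange interpolation formula with nodes 3, 4, 5, 6:
  L_0(x) = (x - 4)(x - 5)(x - 6) / -6
  L_1(x) = (x - 3)(x - 5)(x - 6) / 2
  L_2(x) = (x - 3)(x - 4)(x - 6) / -2
  L_3(x) = (x - 3)(x - 4)(x - 5) / 6
Then P(x) = -56·L_0(x) - 145·L_1(x) - 300·L_2(x) - 539·L_3(x).
Expanding and collecting terms gives P(x) = -3x³ + 3x² + x - 5.
Check: P(4) = -145. ✓

P(x) = -3x^3 + 3x^2 + x - 5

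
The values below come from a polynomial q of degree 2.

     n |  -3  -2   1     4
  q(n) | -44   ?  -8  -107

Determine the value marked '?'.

The 3 known points determine the degree-2 polynomial uniquely.
Write q(n) = an^2 + bn + c. Substituting each data point gives a linear system:
  9a - 3b + c = -44
  a + b + c = -8
  16a + 4b + c = -107
Solving the system yields a = -6, b = -3, c = 1.
So q(n) = -6n^2 - 3n + 1.
Then q(-2) = -17.

-17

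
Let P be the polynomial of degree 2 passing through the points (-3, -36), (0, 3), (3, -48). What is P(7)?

-256

Write P(u) = au^2 + bu + c. Substituting each data point gives a linear system:
  9a - 3b + c = -36
  c = 3
  9a + 3b + c = -48
Solving the system yields a = -5, b = -2, c = 3.
So P(u) = -5u^2 - 2u + 3.
Then P(7) = -256.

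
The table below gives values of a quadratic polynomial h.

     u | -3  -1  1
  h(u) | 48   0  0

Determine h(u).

h(u) = 6u^2 - 6

Write h(u) = au^2 + bu + c. Substituting each data point gives a linear system:
  9a - 3b + c = 48
  a - b + c = 0
  a + b + c = 0
Solving the system yields a = 6, b = 0, c = -6.
So h(u) = 6u^2 - 6.
Check: h(-1) = 0. ✓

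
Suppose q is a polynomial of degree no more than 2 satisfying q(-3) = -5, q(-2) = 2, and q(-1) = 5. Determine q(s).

Write q(s) = as^2 + bs + c. Substituting each data point gives a linear system:
  9a - 3b + c = -5
  4a - 2b + c = 2
  a - b + c = 5
Solving the system yields a = -2, b = -3, c = 4.
So q(s) = -2s^2 - 3s + 4.
Check: q(-2) = 2. ✓

q(s) = -2s^2 - 3s + 4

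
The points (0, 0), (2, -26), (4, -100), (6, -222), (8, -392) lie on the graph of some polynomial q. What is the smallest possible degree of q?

Forward differences of the values at n = 0, 2, 4, 6, 8:
  q  : 0  -26  -100  -222  -392
  Δ  : -26  -74  -122  -170
  Δ^2: -48  -48  -48
  Δ^3: 0  0
  Δ^4: 0
The second differences are constant (-48) and nonzero, while all higher differences vanish, so the minimal degree is 2.

2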